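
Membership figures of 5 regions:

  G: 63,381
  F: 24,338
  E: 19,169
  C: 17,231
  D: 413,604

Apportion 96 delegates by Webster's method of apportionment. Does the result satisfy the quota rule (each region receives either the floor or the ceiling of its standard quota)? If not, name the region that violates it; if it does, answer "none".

D

Standard quotas: G 11.315, F 4.345, E 3.422, C 3.076, D 73.841.
Webster allocation: G 11, F 4, E 3, C 3, D 75.
D has quota 73.841 (lower 73, upper 74) but receives 75 — outside the quota interval.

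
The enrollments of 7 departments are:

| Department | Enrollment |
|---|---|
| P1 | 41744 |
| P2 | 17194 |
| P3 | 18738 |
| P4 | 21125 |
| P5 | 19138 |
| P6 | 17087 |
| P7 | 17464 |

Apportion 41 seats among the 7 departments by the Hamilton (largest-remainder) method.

The standard divisor is 152490/41 ≈ 3719.268.
Standard quotas: P1 11.2237, P2 4.6230, P3 5.0381, P4 5.6799, P5 5.1456, P6 4.5942, P7 4.6955.
Lower quotas: P1 11, P2 4, P3 5, P4 5, P5 5, P6 4, P7 4 (sum 38, leaving 3 seats).
Remainders in descending order: P7 0.6955, P4 0.6799, P2 0.6230, P6 0.5942, P1 0.2237, P5 0.1456, P3 0.0381.
Largest remainders: P7, P4, P2 receive the extra seats.

P1: 11; P2: 5; P3: 5; P4: 6; P5: 5; P6: 4; P7: 5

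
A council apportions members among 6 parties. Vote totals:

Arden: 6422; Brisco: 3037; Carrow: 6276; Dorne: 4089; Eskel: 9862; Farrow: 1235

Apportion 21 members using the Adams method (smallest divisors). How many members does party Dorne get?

Standard divisor 30921/21 ≈ 1472.429; standard quotas: Arden 4.362, Brisco 2.063, Carrow 4.262, Dorne 2.777, Eskel 6.698, Farrow 0.839.
Rounding up gives 5, 3, 5, 3, 7, 1 = 24 seats, so the divisor must be adjusted.
With modified divisor 1620: modified quotas Arden 3.964, Brisco 1.875, Carrow 3.874, Dorne 2.524, Eskel 6.088, Farrow 0.762.
Rounding up: Arden 4, Brisco 2, Carrow 4, Dorne 3, Eskel 7, Farrow 1 (total 21).
Dorne receives 3.

3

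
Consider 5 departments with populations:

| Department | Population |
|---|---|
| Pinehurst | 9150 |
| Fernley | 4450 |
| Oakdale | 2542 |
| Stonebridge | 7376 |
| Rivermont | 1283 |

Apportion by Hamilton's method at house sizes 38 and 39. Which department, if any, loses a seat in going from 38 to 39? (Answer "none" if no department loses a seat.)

At 38 seats: Pinehurst 14, Fernley 7, Oakdale 4, Stonebridge 11, Rivermont 2.
At 39 seats: Pinehurst 14, Fernley 7, Oakdale 4, Stonebridge 12, Rivermont 2.
No department's allocation decreased.

none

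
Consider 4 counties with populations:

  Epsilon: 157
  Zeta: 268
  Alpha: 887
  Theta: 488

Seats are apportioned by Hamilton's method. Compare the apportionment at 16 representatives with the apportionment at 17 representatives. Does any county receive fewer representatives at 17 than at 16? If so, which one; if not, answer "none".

At 16 seats: Epsilon 2, Zeta 2, Alpha 8, Theta 4.
At 17 seats: Epsilon 1, Zeta 3, Alpha 8, Theta 5.
Epsilon drops from 2 to 1.

Epsilon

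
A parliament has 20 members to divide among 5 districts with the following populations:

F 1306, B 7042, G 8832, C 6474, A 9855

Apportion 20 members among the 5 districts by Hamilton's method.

F: 1, B: 4, G: 5, C: 4, A: 6

Standard divisor: 33509 ÷ 20 ≈ 1675.45.
Standard quotas: F 0.7795, B 4.2030, G 5.2714, C 3.8640, A 5.8820.
Lower quotas: F 0, B 4, G 5, C 3, A 5 (sum 17, leaving 3 seats).
Remainders in descending order: A 0.8820, C 0.8640, F 0.7795, G 0.2714, B 0.2030.
The surplus seats go to A, C, F.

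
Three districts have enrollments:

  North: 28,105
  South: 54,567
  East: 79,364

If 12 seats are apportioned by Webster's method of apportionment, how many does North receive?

Standard divisor 162036/12 ≈ 13503; standard quotas: North 2.081, South 4.041, East 5.878.
Rounding to the nearest integer gives North 2, South 4, East 6 — total 12, matching the house size, so no adjustment is needed.
North receives 2.

2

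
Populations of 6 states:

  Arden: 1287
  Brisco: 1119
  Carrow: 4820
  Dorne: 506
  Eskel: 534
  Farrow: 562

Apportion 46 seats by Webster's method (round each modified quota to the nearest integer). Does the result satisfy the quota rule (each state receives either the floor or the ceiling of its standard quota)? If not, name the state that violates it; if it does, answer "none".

Carrow

Standard quotas: Arden 6.706, Brisco 5.831, Carrow 25.116, Dorne 2.637, Eskel 2.783, Farrow 2.928.
Webster allocation: Arden 7, Brisco 6, Carrow 24, Dorne 3, Eskel 3, Farrow 3.
Carrow has quota 25.116 (lower 25, upper 26) but receives 24 — outside the quota interval.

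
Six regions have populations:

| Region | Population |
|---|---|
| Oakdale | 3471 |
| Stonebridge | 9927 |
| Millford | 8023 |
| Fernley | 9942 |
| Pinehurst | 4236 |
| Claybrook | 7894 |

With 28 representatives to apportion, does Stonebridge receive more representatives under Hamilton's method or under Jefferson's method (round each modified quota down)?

Hamilton: Oakdale 2, Stonebridge 6, Millford 5, Fernley 7, Pinehurst 3, Claybrook 5.
Jefferson: Oakdale 2, Stonebridge 7, Millford 5, Fernley 7, Pinehurst 2, Claybrook 5.
Stonebridge gets 6 under Hamilton and 7 under Jefferson.

Jefferson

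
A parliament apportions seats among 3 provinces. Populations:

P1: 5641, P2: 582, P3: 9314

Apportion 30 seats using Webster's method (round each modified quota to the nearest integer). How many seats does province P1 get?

Standard divisor 15537/30 ≈ 517.9; standard quotas: P1 10.892, P2 1.124, P3 17.984.
Rounding to the nearest integer gives P1 11, P2 1, P3 18 — total 30, matching the house size, so no adjustment is needed.
P1 receives 11.

11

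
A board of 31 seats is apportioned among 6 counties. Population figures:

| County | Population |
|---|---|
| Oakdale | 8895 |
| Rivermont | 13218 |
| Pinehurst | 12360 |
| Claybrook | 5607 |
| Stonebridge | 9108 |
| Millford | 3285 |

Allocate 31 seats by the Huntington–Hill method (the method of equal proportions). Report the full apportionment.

Oakdale=5, Rivermont=8, Pinehurst=7, Claybrook=3, Stonebridge=6, Millford=2

With divisor 1657: modified quotas Oakdale 5.368, Rivermont 7.977, Pinehurst 7.459, Claybrook 3.384, Stonebridge 5.497, Millford 1.982.
Geometric-mean thresholds: Oakdale √(5·6)=5.477, Rivermont √(7·8)=7.483, Pinehurst √(7·8)=7.483, Claybrook √(3·4)=3.464, Stonebridge √(5·6)=5.477, Millford √(1·2)=1.414.
Each quota rounded against its threshold gives Oakdale 5, Rivermont 8, Pinehurst 7, Claybrook 3, Stonebridge 6, Millford 2 (total 31).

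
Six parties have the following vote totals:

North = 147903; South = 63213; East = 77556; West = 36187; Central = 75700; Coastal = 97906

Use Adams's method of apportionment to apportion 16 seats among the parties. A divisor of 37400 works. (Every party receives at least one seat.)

North: 4; South: 2; East: 3; West: 1; Central: 3; Coastal: 3

With modified divisor 37400: modified quotas North 3.955, South 1.690, East 2.074, West 0.968, Central 2.024, Coastal 2.618.
Rounding up: North 4, South 2, East 3, West 1, Central 3, Coastal 3 (total 16).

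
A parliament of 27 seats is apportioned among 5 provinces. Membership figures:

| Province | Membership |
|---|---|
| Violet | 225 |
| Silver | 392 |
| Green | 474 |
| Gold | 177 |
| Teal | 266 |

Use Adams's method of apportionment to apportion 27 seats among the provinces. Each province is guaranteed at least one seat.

Violet 4, Silver 7, Green 8, Gold 3, Teal 5

Standard divisor 1534/27 ≈ 56.815; standard quotas: Violet 3.960, Silver 6.900, Green 8.343, Gold 3.115, Teal 4.682.
Rounding up gives 4, 7, 9, 4, 5 = 29 seats, so the divisor must be adjusted.
With modified divisor 60: modified quotas Violet 3.750, Silver 6.533, Green 7.900, Gold 2.950, Teal 4.433.
Rounding up: Violet 4, Silver 7, Green 8, Gold 3, Teal 5 (total 27).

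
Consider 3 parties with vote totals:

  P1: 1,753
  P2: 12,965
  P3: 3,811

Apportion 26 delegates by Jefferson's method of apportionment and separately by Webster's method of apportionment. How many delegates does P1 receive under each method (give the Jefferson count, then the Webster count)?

2 and 3

Jefferson: P1 2, P2 19, P3 5.
Webster: P1 3, P2 18, P3 5.
P1 gets 2 under Jefferson and 3 under Webster.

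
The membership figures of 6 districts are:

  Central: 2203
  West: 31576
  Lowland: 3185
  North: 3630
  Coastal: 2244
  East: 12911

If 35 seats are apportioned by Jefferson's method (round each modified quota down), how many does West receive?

Standard divisor 55749/35 ≈ 1592.829; standard quotas: Central 1.383, West 19.824, Lowland 2.000, North 2.279, Coastal 1.409, East 8.106.
Rounding down gives 1, 19, 1, 2, 1, 8 = 32 seats, so the divisor must be adjusted.
With modified divisor 1500: modified quotas Central 1.469, West 21.051, Lowland 2.123, North 2.420, Coastal 1.496, East 8.607.
Rounding down: Central 1, West 21, Lowland 2, North 2, Coastal 1, East 8 (total 35).
West receives 21.

21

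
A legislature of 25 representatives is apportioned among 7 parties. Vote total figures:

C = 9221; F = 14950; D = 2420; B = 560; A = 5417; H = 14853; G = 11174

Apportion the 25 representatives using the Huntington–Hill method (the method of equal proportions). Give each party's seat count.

With divisor 2403: modified quotas C 3.837, F 6.221, D 1.007, B 0.233, A 2.254, H 6.181, G 4.650.
Geometric-mean thresholds: C √(3·4)=3.464, F √(6·7)=6.481, D √(1·2)=1.414, B (min 1), A √(2·3)=2.449, H √(6·7)=6.481, G √(4·5)=4.472.
Each quota rounded against its threshold gives C 4, F 6, D 1, B 1, A 2, H 6, G 5 (total 25).

C 4, F 6, D 1, B 1, A 2, H 6, G 5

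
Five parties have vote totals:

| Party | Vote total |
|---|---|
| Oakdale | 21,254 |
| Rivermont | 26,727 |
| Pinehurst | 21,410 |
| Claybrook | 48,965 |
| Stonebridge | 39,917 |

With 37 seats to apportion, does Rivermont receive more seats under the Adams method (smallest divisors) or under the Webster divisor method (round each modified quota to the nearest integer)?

Adams: Oakdale 5, Rivermont 7, Pinehurst 5, Claybrook 11, Stonebridge 9.
Webster: Oakdale 5, Rivermont 6, Pinehurst 5, Claybrook 12, Stonebridge 9.
Rivermont gets 7 under Adams and 6 under Webster.

Adams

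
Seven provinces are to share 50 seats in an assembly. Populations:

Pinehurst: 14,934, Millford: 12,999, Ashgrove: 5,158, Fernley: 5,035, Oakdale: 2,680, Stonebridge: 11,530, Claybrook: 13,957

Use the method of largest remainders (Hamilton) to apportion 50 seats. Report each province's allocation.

Pinehurst 11, Millford 10, Ashgrove 4, Fernley 4, Oakdale 2, Stonebridge 9, Claybrook 10

The standard divisor is 66293/50 ≈ 1325.86.
Standard quotas: Pinehurst 11.2636, Millford 9.8042, Ashgrove 3.8903, Fernley 3.7975, Oakdale 2.0213, Stonebridge 8.6962, Claybrook 10.5268.
Lower quotas: Pinehurst 11, Millford 9, Ashgrove 3, Fernley 3, Oakdale 2, Stonebridge 8, Claybrook 10 (sum 46, leaving 4 seats).
Remainders in descending order: Ashgrove 0.8903, Millford 0.8042, Fernley 0.7975, Stonebridge 0.6962, Claybrook 0.5268, Pinehurst 0.2636, Oakdale 0.0213.
Largest remainders: Ashgrove, Millford, Fernley, Stonebridge receive the extra seats.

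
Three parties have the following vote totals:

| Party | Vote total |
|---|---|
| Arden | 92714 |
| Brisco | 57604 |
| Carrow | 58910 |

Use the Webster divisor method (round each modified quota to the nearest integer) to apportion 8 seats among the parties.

Arden 4, Brisco 2, Carrow 2

Standard divisor 209228/8 ≈ 26153.5; standard quotas: Arden 3.545, Brisco 2.203, Carrow 2.252.
Rounding to the nearest integer gives Arden 4, Brisco 2, Carrow 2 — total 8, matching the house size, so no adjustment is needed.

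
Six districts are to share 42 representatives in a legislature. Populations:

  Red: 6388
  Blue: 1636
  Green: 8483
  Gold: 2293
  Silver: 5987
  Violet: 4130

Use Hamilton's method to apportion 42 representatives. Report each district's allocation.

Standard divisor: 28917 ÷ 42 ≈ 688.5.
Standard quotas: Red 9.2781, Blue 2.3762, Green 12.3210, Gold 3.3304, Silver 8.6957, Violet 5.9985.
Lower quotas: Red 9, Blue 2, Green 12, Gold 3, Silver 8, Violet 5 (sum 39, leaving 3 seats).
Remainders in descending order: Violet 0.9985, Silver 0.6957, Blue 0.3762, Gold 0.3304, Green 0.3210, Red 0.2781.
The surplus seats go to Violet, Silver, Blue.

Red: 9, Blue: 3, Green: 12, Gold: 3, Silver: 9, Violet: 6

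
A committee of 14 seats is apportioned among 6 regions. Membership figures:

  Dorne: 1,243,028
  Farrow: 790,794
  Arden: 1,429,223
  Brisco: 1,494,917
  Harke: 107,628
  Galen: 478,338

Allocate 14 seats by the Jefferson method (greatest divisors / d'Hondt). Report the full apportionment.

Standard divisor 5543928/14 ≈ 395994.857; standard quotas: Dorne 3.139, Farrow 1.997, Arden 3.609, Brisco 3.775, Harke 0.272, Galen 1.208.
Rounding down gives 3, 1, 3, 3, 0, 1 = 11 seats, so the divisor must be adjusted.
With modified divisor 334000: modified quotas Dorne 3.722, Farrow 2.368, Arden 4.279, Brisco 4.476, Harke 0.322, Galen 1.432.
Rounding down: Dorne 3, Farrow 2, Arden 4, Brisco 4, Harke 0, Galen 1 (total 14).

Dorne=3, Farrow=2, Arden=4, Brisco=4, Harke=0, Galen=1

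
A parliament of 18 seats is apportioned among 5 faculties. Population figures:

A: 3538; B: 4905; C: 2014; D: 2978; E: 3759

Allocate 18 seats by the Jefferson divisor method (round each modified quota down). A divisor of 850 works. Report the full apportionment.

With modified divisor 850: modified quotas A 4.162, B 5.771, C 2.369, D 3.504, E 4.422.
Rounding down: A 4, B 5, C 2, D 3, E 4 (total 18).

A 4, B 5, C 2, D 3, E 4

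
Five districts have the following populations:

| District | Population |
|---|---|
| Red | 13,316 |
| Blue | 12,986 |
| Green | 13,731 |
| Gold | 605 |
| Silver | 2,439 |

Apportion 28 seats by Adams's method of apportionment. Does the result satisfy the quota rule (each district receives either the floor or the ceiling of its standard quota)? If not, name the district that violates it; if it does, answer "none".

none

Standard quotas: Red 8.655, Blue 8.441, Green 8.925, Gold 0.393, Silver 1.585.
Adams allocation: Red 8, Blue 8, Green 9, Gold 1, Silver 2.
Every allocation lies between the lower and upper quota.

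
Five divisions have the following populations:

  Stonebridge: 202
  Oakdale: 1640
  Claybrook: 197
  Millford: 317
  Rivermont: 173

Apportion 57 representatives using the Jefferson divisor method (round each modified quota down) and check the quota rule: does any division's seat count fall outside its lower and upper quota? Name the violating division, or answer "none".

Oakdale

Standard quotas: Stonebridge 4.553, Oakdale 36.963, Claybrook 4.440, Millford 7.145, Rivermont 3.899.
Jefferson allocation: Stonebridge 4, Oakdale 38, Claybrook 4, Millford 7, Rivermont 4.
Oakdale has quota 36.963 (lower 36, upper 37) but receives 38 — outside the quota interval.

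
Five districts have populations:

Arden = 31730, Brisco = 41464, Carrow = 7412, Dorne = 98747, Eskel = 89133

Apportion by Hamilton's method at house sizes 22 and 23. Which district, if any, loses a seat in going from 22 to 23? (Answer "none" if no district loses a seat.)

At 22 seats: Arden 3, Brisco 3, Carrow 1, Dorne 8, Eskel 7.
At 23 seats: Arden 3, Brisco 3, Carrow 1, Dorne 8, Eskel 8.
No district's allocation decreased.

none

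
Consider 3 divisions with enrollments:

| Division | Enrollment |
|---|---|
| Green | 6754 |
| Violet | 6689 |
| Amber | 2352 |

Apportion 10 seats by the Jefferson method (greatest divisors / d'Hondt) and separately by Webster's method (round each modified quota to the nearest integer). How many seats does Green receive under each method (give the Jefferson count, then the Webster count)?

5 and 4

Jefferson: Green 5, Violet 4, Amber 1.
Webster: Green 4, Violet 4, Amber 2.
Green gets 5 under Jefferson and 4 under Webster.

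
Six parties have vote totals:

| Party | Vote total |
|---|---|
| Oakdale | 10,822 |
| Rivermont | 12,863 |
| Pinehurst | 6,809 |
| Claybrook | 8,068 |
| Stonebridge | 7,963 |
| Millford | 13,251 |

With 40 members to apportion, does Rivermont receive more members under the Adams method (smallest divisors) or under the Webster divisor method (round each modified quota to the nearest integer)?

Adams: Oakdale 7, Rivermont 8, Pinehurst 5, Claybrook 6, Stonebridge 5, Millford 9.
Webster: Oakdale 7, Rivermont 9, Pinehurst 5, Claybrook 5, Stonebridge 5, Millford 9.
Rivermont gets 8 under Adams and 9 under Webster.

Webster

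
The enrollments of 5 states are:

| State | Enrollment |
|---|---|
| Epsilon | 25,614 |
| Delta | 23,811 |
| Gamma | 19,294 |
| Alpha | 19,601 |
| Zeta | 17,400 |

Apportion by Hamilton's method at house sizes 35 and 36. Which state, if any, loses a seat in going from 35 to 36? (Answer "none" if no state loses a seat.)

At 35 seats: Epsilon 8, Delta 8, Gamma 6, Alpha 7, Zeta 6.
At 36 seats: Epsilon 9, Delta 8, Gamma 6, Alpha 7, Zeta 6.
No state's allocation decreased.

none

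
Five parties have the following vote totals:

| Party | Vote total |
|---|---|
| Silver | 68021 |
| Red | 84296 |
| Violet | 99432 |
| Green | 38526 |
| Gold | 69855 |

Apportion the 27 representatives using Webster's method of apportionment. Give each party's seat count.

Standard divisor 360130/27 ≈ 13338.148; standard quotas: Silver 5.100, Red 6.320, Violet 7.455, Green 2.888, Gold 5.237.
Rounding to the nearest integer gives 5, 6, 7, 3, 5 = 26 seats, so the divisor must be adjusted.
With modified divisor 13100: modified quotas Silver 5.192, Red 6.435, Violet 7.590, Green 2.941, Gold 5.332.
Rounding to the nearest integer: Silver 5, Red 6, Violet 8, Green 3, Gold 5 (total 27).

Silver 5; Red 6; Violet 8; Green 3; Gold 5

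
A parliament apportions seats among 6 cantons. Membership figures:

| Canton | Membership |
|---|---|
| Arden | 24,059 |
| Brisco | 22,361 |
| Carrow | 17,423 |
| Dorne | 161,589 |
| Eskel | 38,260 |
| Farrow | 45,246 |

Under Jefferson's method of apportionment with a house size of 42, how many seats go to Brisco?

Standard divisor 308938/42 ≈ 7355.667; standard quotas: Arden 3.271, Brisco 3.040, Carrow 2.369, Dorne 21.968, Eskel 5.201, Farrow 6.151.
Rounding down gives 3, 3, 2, 21, 5, 6 = 40 seats, so the divisor must be adjusted.
With modified divisor 6900: modified quotas Arden 3.487, Brisco 3.241, Carrow 2.525, Dorne 23.419, Eskel 5.545, Farrow 6.557.
Rounding down: Arden 3, Brisco 3, Carrow 2, Dorne 23, Eskel 5, Farrow 6 (total 42).
Brisco receives 3.

3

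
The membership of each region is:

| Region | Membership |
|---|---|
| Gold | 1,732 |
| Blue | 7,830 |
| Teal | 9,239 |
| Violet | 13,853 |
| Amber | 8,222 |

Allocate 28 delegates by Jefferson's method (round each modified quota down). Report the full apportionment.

Standard divisor 40876/28 ≈ 1459.857; standard quotas: Gold 1.186, Blue 5.364, Teal 6.329, Violet 9.489, Amber 5.632.
Rounding down gives 1, 5, 6, 9, 5 = 26 seats, so the divisor must be adjusted.
With modified divisor 1350: modified quotas Gold 1.283, Blue 5.800, Teal 6.844, Violet 10.261, Amber 6.090.
Rounding down: Gold 1, Blue 5, Teal 6, Violet 10, Amber 6 (total 28).

Gold: 1, Blue: 5, Teal: 6, Violet: 10, Amber: 6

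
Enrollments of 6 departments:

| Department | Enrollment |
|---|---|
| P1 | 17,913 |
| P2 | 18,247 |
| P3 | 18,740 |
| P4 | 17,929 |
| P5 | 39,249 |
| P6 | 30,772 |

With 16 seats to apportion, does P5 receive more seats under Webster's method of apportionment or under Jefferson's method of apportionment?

Webster: P1 2, P2 2, P3 2, P4 2, P5 4, P6 4.
Jefferson: P1 2, P2 2, P3 2, P4 2, P5 5, P6 3.
P5 gets 4 under Webster and 5 under Jefferson.

Jefferson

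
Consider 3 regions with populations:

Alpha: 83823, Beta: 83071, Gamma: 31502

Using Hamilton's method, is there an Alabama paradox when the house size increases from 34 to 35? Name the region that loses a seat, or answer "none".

At 34 seats: Alpha 14, Beta 14, Gamma 6.
At 35 seats: Alpha 15, Beta 15, Gamma 5.
Gamma drops from 6 to 5.

Gamma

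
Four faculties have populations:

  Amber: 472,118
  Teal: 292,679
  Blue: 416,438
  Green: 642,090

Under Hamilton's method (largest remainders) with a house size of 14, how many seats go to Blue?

3

Standard divisor: 1823325 ÷ 14 ≈ 130237.5.
Standard quotas: Amber 3.6251, Teal 2.2473, Blue 3.1975, Green 4.9301.
Lower quotas: Amber 3, Teal 2, Blue 3, Green 4 (sum 12, leaving 2 seats).
Remainders in descending order: Green 0.9301, Amber 0.6251, Teal 0.2473, Blue 0.1975.
Largest remainders: Green, Amber receive the extra seats.
Blue receives 3.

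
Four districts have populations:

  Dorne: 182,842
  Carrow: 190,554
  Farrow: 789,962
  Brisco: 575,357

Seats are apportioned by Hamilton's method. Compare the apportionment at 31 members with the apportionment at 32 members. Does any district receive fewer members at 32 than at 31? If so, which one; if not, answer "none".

At 31 seats: Dorne 3, Carrow 4, Farrow 14, Brisco 10.
At 32 seats: Dorne 3, Carrow 3, Farrow 15, Brisco 11.
Carrow drops from 4 to 3.

Carrow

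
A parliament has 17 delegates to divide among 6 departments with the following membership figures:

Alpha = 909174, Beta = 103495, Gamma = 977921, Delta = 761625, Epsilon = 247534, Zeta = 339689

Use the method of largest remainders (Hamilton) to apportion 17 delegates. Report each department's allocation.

Total 3339438; standard divisor 3339438/17 ≈ 196437.529.
Standard quotas: Alpha 4.6283, Beta 0.5269, Gamma 4.9783, Delta 3.8772, Epsilon 1.2601, Zeta 1.7292.
Lower quotas: Alpha 4, Beta 0, Gamma 4, Delta 3, Epsilon 1, Zeta 1 (sum 13, leaving 4 seats).
Remainders in descending order: Gamma 0.9783, Delta 0.8772, Zeta 0.7292, Alpha 0.6283, Beta 0.5269, Epsilon 0.2601.
The surplus seats go to Gamma, Delta, Zeta, Alpha.

Alpha=5; Beta=0; Gamma=5; Delta=4; Epsilon=1; Zeta=2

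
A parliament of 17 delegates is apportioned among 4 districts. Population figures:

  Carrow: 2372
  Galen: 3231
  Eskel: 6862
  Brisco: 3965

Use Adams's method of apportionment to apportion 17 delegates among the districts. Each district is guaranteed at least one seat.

Standard divisor 16430/17 ≈ 966.471; standard quotas: Carrow 2.454, Galen 3.343, Eskel 7.100, Brisco 4.103.
Rounding up gives 3, 4, 8, 5 = 20 seats, so the divisor must be adjusted.
With modified divisor 1100: modified quotas Carrow 2.156, Galen 2.937, Eskel 6.238, Brisco 3.605.
Rounding up: Carrow 3, Galen 3, Eskel 7, Brisco 4 (total 17).

Carrow: 3, Galen: 3, Eskel: 7, Brisco: 4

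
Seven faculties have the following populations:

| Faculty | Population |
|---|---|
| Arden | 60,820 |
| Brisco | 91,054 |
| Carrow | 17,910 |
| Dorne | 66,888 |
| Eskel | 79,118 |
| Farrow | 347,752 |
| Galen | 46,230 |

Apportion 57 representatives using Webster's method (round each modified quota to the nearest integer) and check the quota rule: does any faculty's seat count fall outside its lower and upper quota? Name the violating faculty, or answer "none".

Standard quotas: Arden 4.884, Brisco 7.312, Carrow 1.438, Dorne 5.372, Eskel 6.354, Farrow 27.927, Galen 3.713.
Webster allocation: Arden 5, Brisco 7, Carrow 1, Dorne 5, Eskel 6, Farrow 29, Galen 4.
Farrow has quota 27.927 (lower 27, upper 28) but receives 29 — outside the quota interval.

Farrow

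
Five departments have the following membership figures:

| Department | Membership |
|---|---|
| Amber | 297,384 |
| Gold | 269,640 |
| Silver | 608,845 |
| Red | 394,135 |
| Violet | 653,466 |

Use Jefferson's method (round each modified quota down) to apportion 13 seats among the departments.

Standard divisor 2223470/13 ≈ 171036.154; standard quotas: Amber 1.739, Gold 1.577, Silver 3.560, Red 2.304, Violet 3.821.
Rounding down gives 1, 1, 3, 2, 3 = 10 seats, so the divisor must be adjusted.
With modified divisor 141800: modified quotas Amber 2.097, Gold 1.902, Silver 4.294, Red 2.780, Violet 4.608.
Rounding down: Amber 2, Gold 1, Silver 4, Red 2, Violet 4 (total 13).

Amber 2; Gold 1; Silver 4; Red 2; Violet 4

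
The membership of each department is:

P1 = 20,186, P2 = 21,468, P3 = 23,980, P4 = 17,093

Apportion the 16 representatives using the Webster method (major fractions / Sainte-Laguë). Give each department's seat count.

P1=4, P2=4, P3=5, P4=3

Standard divisor 82727/16 ≈ 5170.438; standard quotas: P1 3.904, P2 4.152, P3 4.638, P4 3.306.
Rounding to the nearest integer gives P1 4, P2 4, P3 5, P4 3 — total 16, matching the house size, so no adjustment is needed.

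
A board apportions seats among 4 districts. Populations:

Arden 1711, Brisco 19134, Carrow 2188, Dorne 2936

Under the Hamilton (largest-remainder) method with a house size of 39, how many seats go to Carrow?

3

Total 25969; standard divisor 25969/39 ≈ 665.872.
Standard quotas: Arden 2.5696, Brisco 28.7353, Carrow 3.2859, Dorne 4.4093.
Lower quotas: Arden 2, Brisco 28, Carrow 3, Dorne 4 (sum 37, leaving 2 seats).
Remainders in descending order: Brisco 0.7353, Arden 0.5696, Dorne 0.4093, Carrow 0.2859.
The surplus seats go to Brisco, Arden.
Carrow receives 3.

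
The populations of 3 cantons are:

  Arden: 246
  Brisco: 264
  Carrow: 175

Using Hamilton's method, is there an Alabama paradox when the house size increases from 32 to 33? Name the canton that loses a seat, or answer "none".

At 32 seats: Arden 12, Brisco 12, Carrow 8.
At 33 seats: Arden 12, Brisco 13, Carrow 8.
No canton's allocation decreased.

none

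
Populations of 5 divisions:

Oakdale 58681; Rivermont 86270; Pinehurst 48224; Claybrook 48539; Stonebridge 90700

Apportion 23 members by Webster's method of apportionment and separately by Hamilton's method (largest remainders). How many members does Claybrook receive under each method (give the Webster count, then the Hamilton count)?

3 and 4

Webster: Oakdale 4, Rivermont 6, Pinehurst 3, Claybrook 3, Stonebridge 7.
Hamilton: Oakdale 4, Rivermont 6, Pinehurst 3, Claybrook 4, Stonebridge 6.
Claybrook gets 3 under Webster and 4 under Hamilton.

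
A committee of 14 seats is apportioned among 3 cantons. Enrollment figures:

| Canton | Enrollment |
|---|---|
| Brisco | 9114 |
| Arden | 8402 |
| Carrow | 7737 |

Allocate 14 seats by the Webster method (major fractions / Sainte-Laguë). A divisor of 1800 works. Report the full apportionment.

With modified divisor 1800: modified quotas Brisco 5.063, Arden 4.668, Carrow 4.298.
Rounding to the nearest integer: Brisco 5, Arden 5, Carrow 4 (total 14).

Brisco 5; Arden 5; Carrow 4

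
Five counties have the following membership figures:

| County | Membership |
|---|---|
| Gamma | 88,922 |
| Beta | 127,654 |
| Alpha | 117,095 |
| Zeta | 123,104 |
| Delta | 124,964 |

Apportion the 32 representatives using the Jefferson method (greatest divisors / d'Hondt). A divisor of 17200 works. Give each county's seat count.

With modified divisor 17200: modified quotas Gamma 5.170, Beta 7.422, Alpha 6.808, Zeta 7.157, Delta 7.265.
Rounding down: Gamma 5, Beta 7, Alpha 6, Zeta 7, Delta 7 (total 32).

Gamma 5, Beta 7, Alpha 6, Zeta 7, Delta 7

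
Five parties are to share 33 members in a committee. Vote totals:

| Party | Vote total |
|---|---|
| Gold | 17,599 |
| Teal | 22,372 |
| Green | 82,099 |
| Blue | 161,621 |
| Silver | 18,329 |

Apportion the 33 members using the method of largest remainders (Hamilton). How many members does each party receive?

Gold 2, Teal 2, Green 9, Blue 18, Silver 2

The standard divisor is 302020/33 ≈ 9152.121.
Standard quotas: Gold 1.9229, Teal 2.4445, Green 8.9705, Blue 17.6594, Silver 2.0027.
Lower quotas: Gold 1, Teal 2, Green 8, Blue 17, Silver 2 (sum 30, leaving 3 seats).
Remainders in descending order: Green 0.9705, Gold 0.9229, Blue 0.6594, Teal 0.4445, Silver 0.0027.
The surplus seats go to Green, Gold, Blue.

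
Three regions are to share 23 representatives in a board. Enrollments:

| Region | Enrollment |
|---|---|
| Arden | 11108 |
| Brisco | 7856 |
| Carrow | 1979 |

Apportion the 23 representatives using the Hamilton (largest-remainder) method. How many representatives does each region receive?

Arden 12; Brisco 9; Carrow 2

The standard divisor is 20943/23 ≈ 910.565.
Standard quotas: Arden 12.1990, Brisco 8.6276, Carrow 2.1734.
Lower quotas: Arden 12, Brisco 8, Carrow 2 (sum 22, leaving 1 seat).
Remainders in descending order: Brisco 0.6276, Arden 0.1990, Carrow 0.1734.
Largest remainder: Brisco receives the extra seat.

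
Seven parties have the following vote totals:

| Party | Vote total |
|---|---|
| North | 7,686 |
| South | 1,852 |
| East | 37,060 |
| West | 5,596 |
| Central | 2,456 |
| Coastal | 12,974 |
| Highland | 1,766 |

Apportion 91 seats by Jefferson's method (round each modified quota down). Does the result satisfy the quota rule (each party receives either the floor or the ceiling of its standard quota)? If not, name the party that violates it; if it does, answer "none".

East

Standard quotas: North 10.080, South 2.429, East 48.602, West 7.339, Central 3.221, Coastal 17.014, Highland 2.316.
Jefferson allocation: North 10, South 2, East 50, West 7, Central 3, Coastal 17, Highland 2.
East has quota 48.602 (lower 48, upper 49) but receives 50 — outside the quota interval.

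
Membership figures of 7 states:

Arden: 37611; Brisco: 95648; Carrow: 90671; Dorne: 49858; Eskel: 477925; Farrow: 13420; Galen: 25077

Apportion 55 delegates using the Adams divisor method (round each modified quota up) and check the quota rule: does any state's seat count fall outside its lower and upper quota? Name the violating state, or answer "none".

Eskel

Standard quotas: Arden 2.618, Brisco 6.657, Carrow 6.311, Dorne 3.470, Eskel 33.264, Farrow 0.934, Galen 1.745.
Adams allocation: Arden 3, Brisco 7, Carrow 6, Dorne 4, Eskel 32, Farrow 1, Galen 2.
Eskel has quota 33.264 (lower 33, upper 34) but receives 32 — outside the quota interval.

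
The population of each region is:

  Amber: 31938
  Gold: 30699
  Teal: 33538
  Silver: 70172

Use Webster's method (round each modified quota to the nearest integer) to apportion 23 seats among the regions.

Standard divisor 166347/23 ≈ 7232.478; standard quotas: Amber 4.416, Gold 4.245, Teal 4.637, Silver 9.702.
Rounding to the nearest integer gives Amber 4, Gold 4, Teal 5, Silver 10 — total 23, matching the house size, so no adjustment is needed.

Amber 4; Gold 4; Teal 5; Silver 10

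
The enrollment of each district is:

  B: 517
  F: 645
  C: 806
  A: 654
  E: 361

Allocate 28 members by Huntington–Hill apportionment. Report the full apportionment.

With divisor 106: modified quotas B 4.877, F 6.085, C 7.604, A 6.170, E 3.406.
Geometric-mean thresholds: B √(4·5)=4.472, F √(6·7)=6.481, C √(7·8)=7.483, A √(6·7)=6.481, E √(3·4)=3.464.
Each quota rounded against its threshold gives B 5, F 6, C 8, A 6, E 3 (total 28).

B 5, F 6, C 8, A 6, E 3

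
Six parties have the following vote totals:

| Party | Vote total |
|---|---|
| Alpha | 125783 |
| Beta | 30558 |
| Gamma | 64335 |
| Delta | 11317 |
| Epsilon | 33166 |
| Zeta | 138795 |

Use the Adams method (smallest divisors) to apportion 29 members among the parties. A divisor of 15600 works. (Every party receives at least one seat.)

With modified divisor 15600: modified quotas Alpha 8.063, Beta 1.959, Gamma 4.124, Delta 0.725, Epsilon 2.126, Zeta 8.897.
Rounding up: Alpha 9, Beta 2, Gamma 5, Delta 1, Epsilon 3, Zeta 9 (total 29).

Alpha 9, Beta 2, Gamma 5, Delta 1, Epsilon 3, Zeta 9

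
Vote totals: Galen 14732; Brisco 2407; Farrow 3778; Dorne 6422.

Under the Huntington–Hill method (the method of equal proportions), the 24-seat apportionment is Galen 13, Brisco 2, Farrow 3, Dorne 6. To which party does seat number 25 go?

Priority for the next seat is population ÷ (√(s·(s+1))).
Priorities: Galen 1092.008, Brisco 982.654, Farrow 1090.615, Dorne 990.936.
Highest priority: Galen.

Galen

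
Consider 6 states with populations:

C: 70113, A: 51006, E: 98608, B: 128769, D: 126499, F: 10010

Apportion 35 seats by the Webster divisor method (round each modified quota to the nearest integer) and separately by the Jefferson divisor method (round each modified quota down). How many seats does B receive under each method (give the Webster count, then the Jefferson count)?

Webster: C 5, A 4, E 7, B 9, D 9, F 1.
Jefferson: C 5, A 4, E 7, B 10, D 9, F 0.
B gets 9 under Webster and 10 under Jefferson.

9 and 10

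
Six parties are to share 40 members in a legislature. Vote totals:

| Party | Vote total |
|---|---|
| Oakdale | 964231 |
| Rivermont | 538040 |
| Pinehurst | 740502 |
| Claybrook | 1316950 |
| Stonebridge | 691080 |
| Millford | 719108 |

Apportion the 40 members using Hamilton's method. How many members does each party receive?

Oakdale 8, Rivermont 4, Pinehurst 6, Claybrook 11, Stonebridge 5, Millford 6

Standard divisor: 4969911 ÷ 40 ≈ 124247.775.
Standard quotas: Oakdale 7.7605, Rivermont 4.3304, Pinehurst 5.9599, Claybrook 10.5994, Stonebridge 5.5621, Millford 5.7877.
Lower quotas: Oakdale 7, Rivermont 4, Pinehurst 5, Claybrook 10, Stonebridge 5, Millford 5 (sum 36, leaving 4 seats).
Remainders in descending order: Pinehurst 0.9599, Millford 0.7877, Oakdale 0.7605, Claybrook 0.5994, Stonebridge 0.5621, Rivermont 0.3304.
The surplus seats go to Pinehurst, Millford, Oakdale, Claybrook.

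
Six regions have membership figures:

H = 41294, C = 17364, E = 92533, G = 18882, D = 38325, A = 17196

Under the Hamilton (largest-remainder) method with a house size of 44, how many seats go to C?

3

The standard divisor is 225594/44 ≈ 5127.136.
Standard quotas: H 8.0540, C 3.3867, E 18.0477, G 3.6828, D 7.4749, A 3.3539.
Lower quotas: H 8, C 3, E 18, G 3, D 7, A 3 (sum 42, leaving 2 seats).
Remainders in descending order: G 0.6828, D 0.4749, C 0.3867, A 0.3539, H 0.0540, E 0.0477.
Largest remainders: G, D receive the extra seats.
C receives 3.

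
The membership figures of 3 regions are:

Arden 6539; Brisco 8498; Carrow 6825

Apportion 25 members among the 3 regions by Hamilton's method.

Total 21862; standard divisor 21862/25 ≈ 874.48.
Standard quotas: Arden 7.4776, Brisco 9.7178, Carrow 7.8046.
Lower quotas: Arden 7, Brisco 9, Carrow 7 (sum 23, leaving 2 seats).
Remainders in descending order: Carrow 0.8046, Brisco 0.7178, Arden 0.4776.
Largest remainders: Carrow, Brisco receive the extra seats.

Arden: 7, Brisco: 10, Carrow: 8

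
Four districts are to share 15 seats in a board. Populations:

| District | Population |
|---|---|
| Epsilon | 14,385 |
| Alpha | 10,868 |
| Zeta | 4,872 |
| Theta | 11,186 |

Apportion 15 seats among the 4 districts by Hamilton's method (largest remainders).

Epsilon=5, Alpha=4, Zeta=2, Theta=4

The standard divisor is 41311/15 ≈ 2754.067.
Standard quotas: Epsilon 5.2232, Alpha 3.9462, Zeta 1.7690, Theta 4.0616.
Lower quotas: Epsilon 5, Alpha 3, Zeta 1, Theta 4 (sum 13, leaving 2 seats).
Remainders in descending order: Alpha 0.9462, Zeta 0.7690, Epsilon 0.2232, Theta 0.0616.
Largest remainders: Alpha, Zeta receive the extra seats.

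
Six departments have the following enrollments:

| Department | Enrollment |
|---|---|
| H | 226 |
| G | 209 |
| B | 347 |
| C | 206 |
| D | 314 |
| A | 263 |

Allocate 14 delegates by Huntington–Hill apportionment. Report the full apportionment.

H 2, G 2, B 3, C 2, D 3, A 2

With divisor 118: modified quotas H 1.915, G 1.771, B 2.941, C 1.746, D 2.661, A 2.229.
Geometric-mean thresholds: H √(1·2)=1.414, G √(1·2)=1.414, B √(2·3)=2.449, C √(1·2)=1.414, D √(2·3)=2.449, A √(2·3)=2.449.
Each quota rounded against its threshold gives H 2, G 2, B 3, C 2, D 3, A 2 (total 14).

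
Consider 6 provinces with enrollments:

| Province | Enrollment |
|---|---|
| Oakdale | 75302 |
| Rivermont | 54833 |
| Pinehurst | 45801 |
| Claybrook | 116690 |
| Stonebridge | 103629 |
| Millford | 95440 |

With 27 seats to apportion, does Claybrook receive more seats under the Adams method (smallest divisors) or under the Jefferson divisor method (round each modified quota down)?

Jefferson

Adams: Oakdale 4, Rivermont 3, Pinehurst 3, Claybrook 6, Stonebridge 6, Millford 5.
Jefferson: Oakdale 4, Rivermont 3, Pinehurst 2, Claybrook 7, Stonebridge 6, Millford 5.
Claybrook gets 6 under Adams and 7 under Jefferson.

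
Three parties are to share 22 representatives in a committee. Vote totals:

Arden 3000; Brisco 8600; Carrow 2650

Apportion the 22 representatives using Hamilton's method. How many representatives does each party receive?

Arden 5, Brisco 13, Carrow 4

Total 14250; standard divisor 14250/22 ≈ 647.727.
Standard quotas: Arden 4.6316, Brisco 13.2772, Carrow 4.0912.
Lower quotas: Arden 4, Brisco 13, Carrow 4 (sum 21, leaving 1 seat).
Remainders in descending order: Arden 0.6316, Brisco 0.2772, Carrow 0.0912.
The surplus seat goes to Arden.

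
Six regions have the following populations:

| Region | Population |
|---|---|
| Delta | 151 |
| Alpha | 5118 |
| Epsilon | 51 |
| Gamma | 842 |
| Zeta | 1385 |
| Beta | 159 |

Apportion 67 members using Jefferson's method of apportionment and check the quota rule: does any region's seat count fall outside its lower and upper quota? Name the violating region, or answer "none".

Standard quotas: Delta 1.313, Alpha 44.499, Epsilon 0.443, Gamma 7.321, Zeta 12.042, Beta 1.382.
Jefferson allocation: Delta 1, Alpha 46, Epsilon 0, Gamma 7, Zeta 12, Beta 1.
Alpha has quota 44.499 (lower 44, upper 45) but receives 46 — outside the quota interval.

Alpha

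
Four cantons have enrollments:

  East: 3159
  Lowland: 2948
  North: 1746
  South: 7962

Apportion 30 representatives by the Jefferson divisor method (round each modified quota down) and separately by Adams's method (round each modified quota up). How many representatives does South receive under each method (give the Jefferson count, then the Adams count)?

Jefferson: East 6, Lowland 5, North 3, South 16.
Adams: East 6, Lowland 6, North 4, South 14.
South gets 16 under Jefferson and 14 under Adams.

16 and 14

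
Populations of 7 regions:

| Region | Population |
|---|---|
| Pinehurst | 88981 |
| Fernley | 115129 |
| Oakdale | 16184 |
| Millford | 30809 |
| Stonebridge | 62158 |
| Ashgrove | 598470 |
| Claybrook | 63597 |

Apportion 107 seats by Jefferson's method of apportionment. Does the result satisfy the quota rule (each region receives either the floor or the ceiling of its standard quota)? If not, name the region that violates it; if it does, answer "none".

Ashgrove

Standard quotas: Pinehurst 9.762, Fernley 12.630, Oakdale 1.775, Millford 3.380, Stonebridge 6.819, Ashgrove 65.656, Claybrook 6.977.
Jefferson allocation: Pinehurst 10, Fernley 12, Oakdale 1, Millford 3, Stonebridge 7, Ashgrove 67, Claybrook 7.
Ashgrove has quota 65.656 (lower 65, upper 66) but receives 67 — outside the quota interval.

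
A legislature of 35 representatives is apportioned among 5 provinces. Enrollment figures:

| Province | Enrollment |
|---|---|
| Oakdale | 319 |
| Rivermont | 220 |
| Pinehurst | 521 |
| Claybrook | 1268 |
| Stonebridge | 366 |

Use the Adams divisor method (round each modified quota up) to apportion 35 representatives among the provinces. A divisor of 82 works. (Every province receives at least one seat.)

Oakdale: 4, Rivermont: 3, Pinehurst: 7, Claybrook: 16, Stonebridge: 5

With modified divisor 82: modified quotas Oakdale 3.890, Rivermont 2.683, Pinehurst 6.354, Claybrook 15.463, Stonebridge 4.463.
Rounding up: Oakdale 4, Rivermont 3, Pinehurst 7, Claybrook 16, Stonebridge 5 (total 35).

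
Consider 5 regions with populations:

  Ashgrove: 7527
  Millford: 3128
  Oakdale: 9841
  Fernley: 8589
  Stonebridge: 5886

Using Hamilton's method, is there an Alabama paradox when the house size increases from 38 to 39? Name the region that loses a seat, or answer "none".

At 38 seats: Ashgrove 8, Millford 4, Oakdale 11, Fernley 9, Stonebridge 6.
At 39 seats: Ashgrove 8, Millford 3, Oakdale 11, Fernley 10, Stonebridge 7.
Millford drops from 4 to 3.

Millford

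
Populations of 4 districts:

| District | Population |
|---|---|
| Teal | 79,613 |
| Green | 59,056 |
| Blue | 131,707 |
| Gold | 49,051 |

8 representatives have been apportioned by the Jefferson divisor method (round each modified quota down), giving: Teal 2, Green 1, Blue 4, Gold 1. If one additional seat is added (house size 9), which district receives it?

Priority for the next seat is population ÷ (current seats + 1).
Priorities: Teal 26537.667, Green 29528.000, Blue 26341.400, Gold 24525.500.
Highest priority: Green.

Green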